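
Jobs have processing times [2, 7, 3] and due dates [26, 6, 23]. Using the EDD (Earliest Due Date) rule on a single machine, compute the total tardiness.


Sort by due date (EDD order): [(7, 6), (3, 23), (2, 26)]
Compute completion times and tardiness:
  Job 1: p=7, d=6, C=7, tardiness=max(0,7-6)=1
  Job 2: p=3, d=23, C=10, tardiness=max(0,10-23)=0
  Job 3: p=2, d=26, C=12, tardiness=max(0,12-26)=0
Total tardiness = 1

1


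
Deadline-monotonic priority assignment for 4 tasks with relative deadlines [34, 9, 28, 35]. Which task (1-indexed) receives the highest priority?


Sort tasks by relative deadline (ascending):
  Task 2: deadline = 9
  Task 3: deadline = 28
  Task 1: deadline = 34
  Task 4: deadline = 35
Priority order (highest first): [2, 3, 1, 4]
Highest priority task = 2

2


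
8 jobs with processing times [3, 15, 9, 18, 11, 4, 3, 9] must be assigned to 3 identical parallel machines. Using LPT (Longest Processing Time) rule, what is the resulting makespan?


Sort jobs in decreasing order (LPT): [18, 15, 11, 9, 9, 4, 3, 3]
Assign each job to the least loaded machine:
  Machine 1: jobs [18, 4, 3], load = 25
  Machine 2: jobs [15, 9], load = 24
  Machine 3: jobs [11, 9, 3], load = 23
Makespan = max load = 25

25


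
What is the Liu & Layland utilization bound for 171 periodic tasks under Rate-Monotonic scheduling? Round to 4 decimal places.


Compute 2^(1/171) = 1.0040617188
Subtract 1: 1.0040617188 - 1 = 0.0040617188
Multiply by n: 171 * 0.0040617188 = 0.6945539148
Round to 4 dp: 0.6946

0.6946


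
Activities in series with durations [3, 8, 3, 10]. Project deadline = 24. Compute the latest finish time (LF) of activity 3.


LF(activity 3) = deadline - sum of successor durations
Successors: activities 4 through 4 with durations [10]
Sum of successor durations = 10
LF = 24 - 10 = 14

14


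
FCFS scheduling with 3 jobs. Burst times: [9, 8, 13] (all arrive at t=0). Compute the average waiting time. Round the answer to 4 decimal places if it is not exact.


FCFS order (as given): [9, 8, 13]
Waiting times:
  Job 1: wait = 0
  Job 2: wait = 9
  Job 3: wait = 17
Sum of waiting times = 26
Average waiting time = 26/3 = 8.6667

8.6667


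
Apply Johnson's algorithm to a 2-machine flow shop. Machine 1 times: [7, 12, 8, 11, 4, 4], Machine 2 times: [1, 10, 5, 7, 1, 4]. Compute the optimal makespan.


Apply Johnson's rule:
  Group 1 (a <= b): [(6, 4, 4)]
  Group 2 (a > b): [(2, 12, 10), (4, 11, 7), (3, 8, 5), (1, 7, 1), (5, 4, 1)]
Optimal job order: [6, 2, 4, 3, 1, 5]
Schedule:
  Job 6: M1 done at 4, M2 done at 8
  Job 2: M1 done at 16, M2 done at 26
  Job 4: M1 done at 27, M2 done at 34
  Job 3: M1 done at 35, M2 done at 40
  Job 1: M1 done at 42, M2 done at 43
  Job 5: M1 done at 46, M2 done at 47
Makespan = 47

47


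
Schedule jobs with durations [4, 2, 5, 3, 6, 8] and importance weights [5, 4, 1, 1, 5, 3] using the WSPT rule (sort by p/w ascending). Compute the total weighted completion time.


Compute p/w ratios and sort ascending (WSPT): [(2, 4), (4, 5), (6, 5), (8, 3), (3, 1), (5, 1)]
Compute weighted completion times:
  Job (p=2,w=4): C=2, w*C=4*2=8
  Job (p=4,w=5): C=6, w*C=5*6=30
  Job (p=6,w=5): C=12, w*C=5*12=60
  Job (p=8,w=3): C=20, w*C=3*20=60
  Job (p=3,w=1): C=23, w*C=1*23=23
  Job (p=5,w=1): C=28, w*C=1*28=28
Total weighted completion time = 209

209


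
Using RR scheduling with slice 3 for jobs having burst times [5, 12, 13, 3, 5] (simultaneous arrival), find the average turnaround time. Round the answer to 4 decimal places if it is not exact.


Time quantum = 3
Execution trace:
  J1 runs 3 units, time = 3
  J2 runs 3 units, time = 6
  J3 runs 3 units, time = 9
  J4 runs 3 units, time = 12
  J5 runs 3 units, time = 15
  J1 runs 2 units, time = 17
  J2 runs 3 units, time = 20
  J3 runs 3 units, time = 23
  J5 runs 2 units, time = 25
  J2 runs 3 units, time = 28
  J3 runs 3 units, time = 31
  J2 runs 3 units, time = 34
  J3 runs 3 units, time = 37
  J3 runs 1 units, time = 38
Finish times: [17, 34, 38, 12, 25]
Average turnaround = 126/5 = 25.2

25.2


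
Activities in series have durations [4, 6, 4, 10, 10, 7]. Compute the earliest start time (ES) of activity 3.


Activity 3 starts after activities 1 through 2 complete.
Predecessor durations: [4, 6]
ES = 4 + 6 = 10

10


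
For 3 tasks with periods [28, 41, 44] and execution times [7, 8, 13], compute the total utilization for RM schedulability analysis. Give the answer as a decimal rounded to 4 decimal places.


Compute individual utilizations (exact fractions):
  Task 1: C/T = 7/28 = 1/4 (approx. 0.25)
  Task 2: C/T = 8/41 (approx. 0.1951)
  Task 3: C/T = 13/44 (approx. 0.2955)
Total utilization U = 1/4 + 8/41 + 13/44 = 334/451
Rounded to 4 decimal places: U = 0.7406
RM (Liu & Layland) bound for 3 tasks = 0.779763; compare with U = 334/451 (approx. 0.740576)
U <= bound, so schedulable by RM sufficient condition.

0.7406


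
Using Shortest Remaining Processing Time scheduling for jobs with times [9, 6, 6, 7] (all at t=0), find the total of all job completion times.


Since all jobs arrive at t=0, SRPT equals SPT ordering.
SPT order: [6, 6, 7, 9]
Completion times:
  Job 1: p=6, C=6
  Job 2: p=6, C=12
  Job 3: p=7, C=19
  Job 4: p=9, C=28
Total completion time = 6 + 12 + 19 + 28 = 65

65


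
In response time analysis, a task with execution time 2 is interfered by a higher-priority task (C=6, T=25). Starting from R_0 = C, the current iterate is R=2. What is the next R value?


R_next = C + ceil(R_prev / T_hp) * C_hp
ceil(2 / 25) = ceil(0.08) = 1
Interference = 1 * 6 = 6
R_next = 2 + 6 = 8

8


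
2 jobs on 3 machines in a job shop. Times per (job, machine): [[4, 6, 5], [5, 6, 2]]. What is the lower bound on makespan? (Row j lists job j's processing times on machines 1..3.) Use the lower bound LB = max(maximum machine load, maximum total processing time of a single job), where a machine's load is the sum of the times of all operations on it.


Machine loads:
  Machine 1: 4 + 5 = 9
  Machine 2: 6 + 6 = 12
  Machine 3: 5 + 2 = 7
Max machine load = 12
Job totals:
  Job 1: 15
  Job 2: 13
Max job total = 15
Lower bound = max(12, 15) = 15

15


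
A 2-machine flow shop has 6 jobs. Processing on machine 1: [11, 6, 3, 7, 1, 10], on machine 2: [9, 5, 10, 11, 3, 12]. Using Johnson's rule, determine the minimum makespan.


Apply Johnson's rule:
  Group 1 (a <= b): [(5, 1, 3), (3, 3, 10), (4, 7, 11), (6, 10, 12)]
  Group 2 (a > b): [(1, 11, 9), (2, 6, 5)]
Optimal job order: [5, 3, 4, 6, 1, 2]
Schedule:
  Job 5: M1 done at 1, M2 done at 4
  Job 3: M1 done at 4, M2 done at 14
  Job 4: M1 done at 11, M2 done at 25
  Job 6: M1 done at 21, M2 done at 37
  Job 1: M1 done at 32, M2 done at 46
  Job 2: M1 done at 38, M2 done at 51
Makespan = 51

51


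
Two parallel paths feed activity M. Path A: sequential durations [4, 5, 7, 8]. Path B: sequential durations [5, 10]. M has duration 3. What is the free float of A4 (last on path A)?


ES(A4) = sum of predecessors on chain A = 16
EF(A4) = ES + duration = 16 + 8 = 24
Successor of A4 is M. ES(M) = max(sum(A), sum(B)) = max(24, 15) = 24
Free float = ES(successor) - EF(current) = 24 - 24 = 0

0


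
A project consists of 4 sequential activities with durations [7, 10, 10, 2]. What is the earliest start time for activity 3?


Activity 3 starts after activities 1 through 2 complete.
Predecessor durations: [7, 10]
ES = 7 + 10 = 17

17


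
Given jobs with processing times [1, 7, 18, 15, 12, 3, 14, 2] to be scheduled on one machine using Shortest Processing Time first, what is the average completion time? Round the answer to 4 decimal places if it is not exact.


Sort jobs by processing time (SPT order): [1, 2, 3, 7, 12, 14, 15, 18]
Compute completion times sequentially:
  Job 1: processing = 1, completes at 1
  Job 2: processing = 2, completes at 3
  Job 3: processing = 3, completes at 6
  Job 4: processing = 7, completes at 13
  Job 5: processing = 12, completes at 25
  Job 6: processing = 14, completes at 39
  Job 7: processing = 15, completes at 54
  Job 8: processing = 18, completes at 72
Sum of completion times = 213
Average completion time = 213/8 = 26.625

26.625


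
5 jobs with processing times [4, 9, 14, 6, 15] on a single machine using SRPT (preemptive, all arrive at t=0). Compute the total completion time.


Since all jobs arrive at t=0, SRPT equals SPT ordering.
SPT order: [4, 6, 9, 14, 15]
Completion times:
  Job 1: p=4, C=4
  Job 2: p=6, C=10
  Job 3: p=9, C=19
  Job 4: p=14, C=33
  Job 5: p=15, C=48
Total completion time = 4 + 10 + 19 + 33 + 48 = 114

114


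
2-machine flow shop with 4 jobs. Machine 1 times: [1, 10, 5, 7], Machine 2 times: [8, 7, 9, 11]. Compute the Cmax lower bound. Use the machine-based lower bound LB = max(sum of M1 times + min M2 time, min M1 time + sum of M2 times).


LB1 = sum(M1 times) + min(M2 times) = 23 + 7 = 30
LB2 = min(M1 times) + sum(M2 times) = 1 + 35 = 36
Lower bound = max(LB1, LB2) = max(30, 36) = 36

36


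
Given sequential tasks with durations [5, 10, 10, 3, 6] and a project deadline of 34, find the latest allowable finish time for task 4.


LF(activity 4) = deadline - sum of successor durations
Successors: activities 5 through 5 with durations [6]
Sum of successor durations = 6
LF = 34 - 6 = 28

28


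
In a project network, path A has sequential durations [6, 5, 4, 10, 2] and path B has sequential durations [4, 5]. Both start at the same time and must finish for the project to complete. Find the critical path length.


Path A total = 6 + 5 + 4 + 10 + 2 = 27
Path B total = 4 + 5 = 9
Critical path = longest path = max(27, 9) = 27

27


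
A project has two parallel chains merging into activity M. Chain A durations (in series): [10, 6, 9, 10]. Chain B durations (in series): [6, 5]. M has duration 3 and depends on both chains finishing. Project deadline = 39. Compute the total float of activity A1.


Forward pass: ES(A1) = sum of predecessors on chain A = 0
EF = ES + duration = 0 + 10 = 10
Backward pass: LF(M) = deadline = 39; LS(M) = 39 - 3 = 36
LF(A1) = LS(M) - sum(successors on chain A) = 36 - 25 = 11
LS = LF - duration = 11 - 10 = 1
Total float = LS - ES = 1 - 0 = 1

1


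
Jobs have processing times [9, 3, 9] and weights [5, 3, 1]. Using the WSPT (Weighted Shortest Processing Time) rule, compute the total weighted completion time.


Compute p/w ratios and sort ascending (WSPT): [(3, 3), (9, 5), (9, 1)]
Compute weighted completion times:
  Job (p=3,w=3): C=3, w*C=3*3=9
  Job (p=9,w=5): C=12, w*C=5*12=60
  Job (p=9,w=1): C=21, w*C=1*21=21
Total weighted completion time = 90

90


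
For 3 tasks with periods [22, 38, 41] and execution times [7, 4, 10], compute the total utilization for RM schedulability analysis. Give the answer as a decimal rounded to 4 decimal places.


Compute individual utilizations (exact fractions):
  Task 1: C/T = 7/22 (approx. 0.3182)
  Task 2: C/T = 4/38 = 2/19 (approx. 0.1053)
  Task 3: C/T = 10/41 (approx. 0.2439)
Total utilization U = 7/22 + 2/19 + 10/41 = 11437/17138
Rounded to 4 decimal places: U = 0.6673
RM (Liu & Layland) bound for 3 tasks = 0.779763; compare with U = 11437/17138 (approx. 0.667347)
U <= bound, so schedulable by RM sufficient condition.

0.6673


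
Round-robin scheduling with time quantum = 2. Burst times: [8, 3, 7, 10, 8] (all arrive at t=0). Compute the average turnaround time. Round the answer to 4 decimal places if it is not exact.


Time quantum = 2
Execution trace:
  J1 runs 2 units, time = 2
  J2 runs 2 units, time = 4
  J3 runs 2 units, time = 6
  J4 runs 2 units, time = 8
  J5 runs 2 units, time = 10
  J1 runs 2 units, time = 12
  J2 runs 1 units, time = 13
  J3 runs 2 units, time = 15
  J4 runs 2 units, time = 17
  J5 runs 2 units, time = 19
  J1 runs 2 units, time = 21
  J3 runs 2 units, time = 23
  J4 runs 2 units, time = 25
  J5 runs 2 units, time = 27
  J1 runs 2 units, time = 29
  J3 runs 1 units, time = 30
  J4 runs 2 units, time = 32
  J5 runs 2 units, time = 34
  J4 runs 2 units, time = 36
Finish times: [29, 13, 30, 36, 34]
Average turnaround = 142/5 = 28.4

28.4


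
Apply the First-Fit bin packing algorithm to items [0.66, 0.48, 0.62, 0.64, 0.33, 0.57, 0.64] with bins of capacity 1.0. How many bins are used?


Place items sequentially using First-Fit:
  Item 0.66 -> new Bin 1
  Item 0.48 -> new Bin 2
  Item 0.62 -> new Bin 3
  Item 0.64 -> new Bin 4
  Item 0.33 -> Bin 1 (now 0.99)
  Item 0.57 -> new Bin 5
  Item 0.64 -> new Bin 6
Total bins used = 6

6


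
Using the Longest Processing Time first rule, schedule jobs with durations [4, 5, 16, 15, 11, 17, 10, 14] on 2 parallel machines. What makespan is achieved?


Sort jobs in decreasing order (LPT): [17, 16, 15, 14, 11, 10, 5, 4]
Assign each job to the least loaded machine:
  Machine 1: jobs [17, 14, 11, 4], load = 46
  Machine 2: jobs [16, 15, 10, 5], load = 46
Makespan = max load = 46

46


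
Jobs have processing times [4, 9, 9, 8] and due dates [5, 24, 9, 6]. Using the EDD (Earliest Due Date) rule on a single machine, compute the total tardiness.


Sort by due date (EDD order): [(4, 5), (8, 6), (9, 9), (9, 24)]
Compute completion times and tardiness:
  Job 1: p=4, d=5, C=4, tardiness=max(0,4-5)=0
  Job 2: p=8, d=6, C=12, tardiness=max(0,12-6)=6
  Job 3: p=9, d=9, C=21, tardiness=max(0,21-9)=12
  Job 4: p=9, d=24, C=30, tardiness=max(0,30-24)=6
Total tardiness = 24

24


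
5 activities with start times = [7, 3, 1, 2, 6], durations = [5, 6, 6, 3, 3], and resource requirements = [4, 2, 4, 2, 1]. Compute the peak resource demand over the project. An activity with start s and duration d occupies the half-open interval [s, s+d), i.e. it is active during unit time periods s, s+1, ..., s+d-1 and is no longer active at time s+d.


Each activity i is active on [start_i, start_i + duration_i).
Compute total resource usage per time slot:
  t=0: active resources = [], total = 0
  t=1: active resources = [4], total = 4
  t=2: active resources = [4, 2], total = 6
  t=3: active resources = [2, 4, 2], total = 8
  t=4: active resources = [2, 4, 2], total = 8
  t=5: active resources = [2, 4], total = 6
  t=6: active resources = [2, 4, 1], total = 7
  t=7: active resources = [4, 2, 1], total = 7
  t=8: active resources = [4, 2, 1], total = 7
  t=9: active resources = [4], total = 4
  t=10: active resources = [4], total = 4
  t=11: active resources = [4], total = 4
Peak resource demand = 8

8


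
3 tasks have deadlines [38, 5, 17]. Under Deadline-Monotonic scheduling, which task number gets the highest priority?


Sort tasks by relative deadline (ascending):
  Task 2: deadline = 5
  Task 3: deadline = 17
  Task 1: deadline = 38
Priority order (highest first): [2, 3, 1]
Highest priority task = 2

2


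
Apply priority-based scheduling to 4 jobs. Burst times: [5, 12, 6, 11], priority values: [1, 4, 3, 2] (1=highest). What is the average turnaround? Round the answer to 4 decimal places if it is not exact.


Sort by priority (ascending = highest first):
Order: [(1, 5), (2, 11), (3, 6), (4, 12)]
Completion times:
  Priority 1, burst=5, C=5
  Priority 2, burst=11, C=16
  Priority 3, burst=6, C=22
  Priority 4, burst=12, C=34
Average turnaround = 77/4 = 19.25

19.25


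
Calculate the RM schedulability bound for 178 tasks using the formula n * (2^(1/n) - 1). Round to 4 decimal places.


Compute 2^(1/178) = 1.0039016771
Subtract 1: 1.0039016771 - 1 = 0.0039016771
Multiply by n: 178 * 0.0039016771 = 0.6944985238
Round to 4 dp: 0.6945

0.6945


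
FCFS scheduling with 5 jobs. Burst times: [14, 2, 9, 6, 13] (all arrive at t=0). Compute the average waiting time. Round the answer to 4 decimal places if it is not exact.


FCFS order (as given): [14, 2, 9, 6, 13]
Waiting times:
  Job 1: wait = 0
  Job 2: wait = 14
  Job 3: wait = 16
  Job 4: wait = 25
  Job 5: wait = 31
Sum of waiting times = 86
Average waiting time = 86/5 = 17.2

17.2


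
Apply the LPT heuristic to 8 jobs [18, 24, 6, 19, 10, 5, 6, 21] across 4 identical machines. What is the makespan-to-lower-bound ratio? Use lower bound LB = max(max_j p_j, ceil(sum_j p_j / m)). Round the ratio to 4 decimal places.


LPT order: [24, 21, 19, 18, 10, 6, 6, 5]
Machine loads after assignment: [29, 27, 25, 28]
LPT makespan = 29
Lower bound = max(max_job, ceil(total/4)) = max(24, 28) = 28
Ratio = 29 / 28 = 1.0357

1.0357


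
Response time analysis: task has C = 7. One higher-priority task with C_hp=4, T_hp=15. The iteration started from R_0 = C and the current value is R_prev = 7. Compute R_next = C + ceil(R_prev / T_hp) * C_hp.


R_next = C + ceil(R_prev / T_hp) * C_hp
ceil(7 / 15) = ceil(0.4667) = 1
Interference = 1 * 4 = 4
R_next = 7 + 4 = 11

11


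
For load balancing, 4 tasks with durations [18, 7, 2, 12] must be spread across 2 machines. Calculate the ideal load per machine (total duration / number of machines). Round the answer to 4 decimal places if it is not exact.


Total processing time = 18 + 7 + 2 + 12 = 39
Number of machines = 2
Ideal balanced load = 39 / 2 = 19.5

19.5


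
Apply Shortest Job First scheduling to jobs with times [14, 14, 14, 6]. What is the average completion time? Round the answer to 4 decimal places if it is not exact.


SJF order (ascending): [6, 14, 14, 14]
Completion times:
  Job 1: burst=6, C=6
  Job 2: burst=14, C=20
  Job 3: burst=14, C=34
  Job 4: burst=14, C=48
Average completion = 108/4 = 27.0

27.0


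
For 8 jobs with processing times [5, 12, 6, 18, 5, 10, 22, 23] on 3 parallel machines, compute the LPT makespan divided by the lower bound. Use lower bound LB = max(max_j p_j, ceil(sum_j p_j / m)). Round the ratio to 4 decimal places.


LPT order: [23, 22, 18, 12, 10, 6, 5, 5]
Machine loads after assignment: [34, 32, 35]
LPT makespan = 35
Lower bound = max(max_job, ceil(total/3)) = max(23, 34) = 34
Ratio = 35 / 34 = 1.0294

1.0294


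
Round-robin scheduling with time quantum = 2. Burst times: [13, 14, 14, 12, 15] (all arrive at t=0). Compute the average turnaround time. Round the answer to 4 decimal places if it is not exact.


Time quantum = 2
Execution trace:
  J1 runs 2 units, time = 2
  J2 runs 2 units, time = 4
  J3 runs 2 units, time = 6
  J4 runs 2 units, time = 8
  J5 runs 2 units, time = 10
  J1 runs 2 units, time = 12
  J2 runs 2 units, time = 14
  J3 runs 2 units, time = 16
  J4 runs 2 units, time = 18
  J5 runs 2 units, time = 20
  J1 runs 2 units, time = 22
  J2 runs 2 units, time = 24
  J3 runs 2 units, time = 26
  J4 runs 2 units, time = 28
  J5 runs 2 units, time = 30
  J1 runs 2 units, time = 32
  J2 runs 2 units, time = 34
  J3 runs 2 units, time = 36
  J4 runs 2 units, time = 38
  J5 runs 2 units, time = 40
  J1 runs 2 units, time = 42
  J2 runs 2 units, time = 44
  J3 runs 2 units, time = 46
  J4 runs 2 units, time = 48
  J5 runs 2 units, time = 50
  J1 runs 2 units, time = 52
  J2 runs 2 units, time = 54
  J3 runs 2 units, time = 56
  J4 runs 2 units, time = 58
  J5 runs 2 units, time = 60
  J1 runs 1 units, time = 61
  J2 runs 2 units, time = 63
  J3 runs 2 units, time = 65
  J5 runs 2 units, time = 67
  J5 runs 1 units, time = 68
Finish times: [61, 63, 65, 58, 68]
Average turnaround = 315/5 = 63.0

63.0


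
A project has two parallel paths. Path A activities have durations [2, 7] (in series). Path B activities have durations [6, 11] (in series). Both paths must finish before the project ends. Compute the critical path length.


Path A total = 2 + 7 = 9
Path B total = 6 + 11 = 17
Critical path = longest path = max(9, 17) = 17

17


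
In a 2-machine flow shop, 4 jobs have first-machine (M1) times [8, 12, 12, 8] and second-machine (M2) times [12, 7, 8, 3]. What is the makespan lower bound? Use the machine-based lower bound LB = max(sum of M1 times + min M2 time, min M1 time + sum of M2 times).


LB1 = sum(M1 times) + min(M2 times) = 40 + 3 = 43
LB2 = min(M1 times) + sum(M2 times) = 8 + 30 = 38
Lower bound = max(LB1, LB2) = max(43, 38) = 43

43


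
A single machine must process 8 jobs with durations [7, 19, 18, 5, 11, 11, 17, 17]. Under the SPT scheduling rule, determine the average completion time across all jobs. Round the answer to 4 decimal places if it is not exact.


Sort jobs by processing time (SPT order): [5, 7, 11, 11, 17, 17, 18, 19]
Compute completion times sequentially:
  Job 1: processing = 5, completes at 5
  Job 2: processing = 7, completes at 12
  Job 3: processing = 11, completes at 23
  Job 4: processing = 11, completes at 34
  Job 5: processing = 17, completes at 51
  Job 6: processing = 17, completes at 68
  Job 7: processing = 18, completes at 86
  Job 8: processing = 19, completes at 105
Sum of completion times = 384
Average completion time = 384/8 = 48.0

48.0


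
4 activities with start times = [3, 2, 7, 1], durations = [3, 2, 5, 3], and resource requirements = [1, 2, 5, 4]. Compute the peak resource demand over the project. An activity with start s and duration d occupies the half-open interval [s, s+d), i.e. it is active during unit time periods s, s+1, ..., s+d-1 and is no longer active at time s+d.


Each activity i is active on [start_i, start_i + duration_i).
Compute total resource usage per time slot:
  t=0: active resources = [], total = 0
  t=1: active resources = [4], total = 4
  t=2: active resources = [2, 4], total = 6
  t=3: active resources = [1, 2, 4], total = 7
  t=4: active resources = [1], total = 1
  t=5: active resources = [1], total = 1
  t=6: active resources = [], total = 0
  t=7: active resources = [5], total = 5
  t=8: active resources = [5], total = 5
  t=9: active resources = [5], total = 5
  t=10: active resources = [5], total = 5
  t=11: active resources = [5], total = 5
Peak resource demand = 7

7


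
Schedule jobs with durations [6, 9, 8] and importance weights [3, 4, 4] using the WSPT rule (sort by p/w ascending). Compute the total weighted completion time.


Compute p/w ratios and sort ascending (WSPT): [(6, 3), (8, 4), (9, 4)]
Compute weighted completion times:
  Job (p=6,w=3): C=6, w*C=3*6=18
  Job (p=8,w=4): C=14, w*C=4*14=56
  Job (p=9,w=4): C=23, w*C=4*23=92
Total weighted completion time = 166

166


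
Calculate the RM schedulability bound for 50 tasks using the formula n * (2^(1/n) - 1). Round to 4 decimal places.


Compute 2^(1/50) = 1.0139594798
Subtract 1: 1.0139594798 - 1 = 0.0139594798
Multiply by n: 50 * 0.0139594798 = 0.6979739900
Round to 4 dp: 0.6980

0.6980


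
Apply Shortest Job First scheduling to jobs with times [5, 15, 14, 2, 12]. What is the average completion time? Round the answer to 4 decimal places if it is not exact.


SJF order (ascending): [2, 5, 12, 14, 15]
Completion times:
  Job 1: burst=2, C=2
  Job 2: burst=5, C=7
  Job 3: burst=12, C=19
  Job 4: burst=14, C=33
  Job 5: burst=15, C=48
Average completion = 109/5 = 21.8

21.8


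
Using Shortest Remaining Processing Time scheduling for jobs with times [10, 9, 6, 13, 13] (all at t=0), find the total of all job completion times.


Since all jobs arrive at t=0, SRPT equals SPT ordering.
SPT order: [6, 9, 10, 13, 13]
Completion times:
  Job 1: p=6, C=6
  Job 2: p=9, C=15
  Job 3: p=10, C=25
  Job 4: p=13, C=38
  Job 5: p=13, C=51
Total completion time = 6 + 15 + 25 + 38 + 51 = 135

135


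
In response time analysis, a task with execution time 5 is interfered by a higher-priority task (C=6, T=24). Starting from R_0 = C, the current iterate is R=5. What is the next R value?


R_next = C + ceil(R_prev / T_hp) * C_hp
ceil(5 / 24) = ceil(0.2083) = 1
Interference = 1 * 6 = 6
R_next = 5 + 6 = 11

11


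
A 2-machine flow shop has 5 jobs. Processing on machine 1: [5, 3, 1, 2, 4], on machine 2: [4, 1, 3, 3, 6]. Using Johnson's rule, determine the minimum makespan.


Apply Johnson's rule:
  Group 1 (a <= b): [(3, 1, 3), (4, 2, 3), (5, 4, 6)]
  Group 2 (a > b): [(1, 5, 4), (2, 3, 1)]
Optimal job order: [3, 4, 5, 1, 2]
Schedule:
  Job 3: M1 done at 1, M2 done at 4
  Job 4: M1 done at 3, M2 done at 7
  Job 5: M1 done at 7, M2 done at 13
  Job 1: M1 done at 12, M2 done at 17
  Job 2: M1 done at 15, M2 done at 18
Makespan = 18

18


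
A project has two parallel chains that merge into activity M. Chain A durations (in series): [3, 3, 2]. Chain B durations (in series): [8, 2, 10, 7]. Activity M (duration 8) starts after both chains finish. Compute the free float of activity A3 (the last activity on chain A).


ES(A3) = sum of predecessors on chain A = 6
EF(A3) = ES + duration = 6 + 2 = 8
Successor of A3 is M. ES(M) = max(sum(A), sum(B)) = max(8, 27) = 27
Free float = ES(successor) - EF(current) = 27 - 8 = 19

19


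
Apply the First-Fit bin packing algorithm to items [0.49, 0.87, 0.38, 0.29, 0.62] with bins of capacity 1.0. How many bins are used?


Place items sequentially using First-Fit:
  Item 0.49 -> new Bin 1
  Item 0.87 -> new Bin 2
  Item 0.38 -> Bin 1 (now 0.87)
  Item 0.29 -> new Bin 3
  Item 0.62 -> Bin 3 (now 0.91)
Total bins used = 3

3


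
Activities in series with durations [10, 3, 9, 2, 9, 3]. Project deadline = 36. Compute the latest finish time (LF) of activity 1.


LF(activity 1) = deadline - sum of successor durations
Successors: activities 2 through 6 with durations [3, 9, 2, 9, 3]
Sum of successor durations = 26
LF = 36 - 26 = 10

10


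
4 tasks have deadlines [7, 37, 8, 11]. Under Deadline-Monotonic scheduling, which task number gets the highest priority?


Sort tasks by relative deadline (ascending):
  Task 1: deadline = 7
  Task 3: deadline = 8
  Task 4: deadline = 11
  Task 2: deadline = 37
Priority order (highest first): [1, 3, 4, 2]
Highest priority task = 1

1


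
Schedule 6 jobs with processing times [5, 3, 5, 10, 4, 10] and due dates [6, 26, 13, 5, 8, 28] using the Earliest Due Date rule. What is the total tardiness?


Sort by due date (EDD order): [(10, 5), (5, 6), (4, 8), (5, 13), (3, 26), (10, 28)]
Compute completion times and tardiness:
  Job 1: p=10, d=5, C=10, tardiness=max(0,10-5)=5
  Job 2: p=5, d=6, C=15, tardiness=max(0,15-6)=9
  Job 3: p=4, d=8, C=19, tardiness=max(0,19-8)=11
  Job 4: p=5, d=13, C=24, tardiness=max(0,24-13)=11
  Job 5: p=3, d=26, C=27, tardiness=max(0,27-26)=1
  Job 6: p=10, d=28, C=37, tardiness=max(0,37-28)=9
Total tardiness = 46

46


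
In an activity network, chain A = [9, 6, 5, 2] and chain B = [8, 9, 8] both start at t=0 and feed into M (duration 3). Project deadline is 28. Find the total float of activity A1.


Forward pass: ES(A1) = sum of predecessors on chain A = 0
EF = ES + duration = 0 + 9 = 9
Backward pass: LF(M) = deadline = 28; LS(M) = 28 - 3 = 25
LF(A1) = LS(M) - sum(successors on chain A) = 25 - 13 = 12
LS = LF - duration = 12 - 9 = 3
Total float = LS - ES = 3 - 0 = 3

3


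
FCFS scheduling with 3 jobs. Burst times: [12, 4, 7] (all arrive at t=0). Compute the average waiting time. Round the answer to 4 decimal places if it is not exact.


FCFS order (as given): [12, 4, 7]
Waiting times:
  Job 1: wait = 0
  Job 2: wait = 12
  Job 3: wait = 16
Sum of waiting times = 28
Average waiting time = 28/3 = 9.3333

9.3333


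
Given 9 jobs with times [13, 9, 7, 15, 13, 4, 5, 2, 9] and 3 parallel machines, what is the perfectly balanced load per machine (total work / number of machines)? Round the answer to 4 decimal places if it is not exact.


Total processing time = 13 + 9 + 7 + 15 + 13 + 4 + 5 + 2 + 9 = 77
Number of machines = 3
Ideal balanced load = 77 / 3 = 25.6667

25.6667


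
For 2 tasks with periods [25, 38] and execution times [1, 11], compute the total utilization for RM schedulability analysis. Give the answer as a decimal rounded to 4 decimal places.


Compute individual utilizations (exact fractions):
  Task 1: C/T = 1/25 (approx. 0.04)
  Task 2: C/T = 11/38 (approx. 0.2895)
Total utilization U = 1/25 + 11/38 = 313/950
Rounded to 4 decimal places: U = 0.3295
RM (Liu & Layland) bound for 2 tasks = 0.828427; compare with U = 313/950 (approx. 0.329474)
U <= bound, so schedulable by RM sufficient condition.

0.3295


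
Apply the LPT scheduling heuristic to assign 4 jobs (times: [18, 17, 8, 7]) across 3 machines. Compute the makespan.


Sort jobs in decreasing order (LPT): [18, 17, 8, 7]
Assign each job to the least loaded machine:
  Machine 1: jobs [18], load = 18
  Machine 2: jobs [17], load = 17
  Machine 3: jobs [8, 7], load = 15
Makespan = max load = 18

18


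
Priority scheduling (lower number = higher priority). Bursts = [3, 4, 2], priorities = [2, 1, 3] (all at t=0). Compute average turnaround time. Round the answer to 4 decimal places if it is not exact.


Sort by priority (ascending = highest first):
Order: [(1, 4), (2, 3), (3, 2)]
Completion times:
  Priority 1, burst=4, C=4
  Priority 2, burst=3, C=7
  Priority 3, burst=2, C=9
Average turnaround = 20/3 = 6.6667

6.6667


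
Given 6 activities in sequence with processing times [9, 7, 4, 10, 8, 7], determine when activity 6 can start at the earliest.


Activity 6 starts after activities 1 through 5 complete.
Predecessor durations: [9, 7, 4, 10, 8]
ES = 9 + 7 + 4 + 10 + 8 = 38

38


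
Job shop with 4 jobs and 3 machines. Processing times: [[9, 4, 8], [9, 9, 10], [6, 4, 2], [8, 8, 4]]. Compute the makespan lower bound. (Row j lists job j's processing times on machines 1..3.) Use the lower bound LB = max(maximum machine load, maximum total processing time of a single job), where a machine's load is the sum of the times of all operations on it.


Machine loads:
  Machine 1: 9 + 9 + 6 + 8 = 32
  Machine 2: 4 + 9 + 4 + 8 = 25
  Machine 3: 8 + 10 + 2 + 4 = 24
Max machine load = 32
Job totals:
  Job 1: 21
  Job 2: 28
  Job 3: 12
  Job 4: 20
Max job total = 28
Lower bound = max(32, 28) = 32

32


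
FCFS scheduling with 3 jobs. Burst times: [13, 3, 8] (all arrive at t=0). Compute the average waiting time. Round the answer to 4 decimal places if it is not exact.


FCFS order (as given): [13, 3, 8]
Waiting times:
  Job 1: wait = 0
  Job 2: wait = 13
  Job 3: wait = 16
Sum of waiting times = 29
Average waiting time = 29/3 = 9.6667

9.6667


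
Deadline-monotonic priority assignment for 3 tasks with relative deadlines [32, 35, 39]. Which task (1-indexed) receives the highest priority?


Sort tasks by relative deadline (ascending):
  Task 1: deadline = 32
  Task 2: deadline = 35
  Task 3: deadline = 39
Priority order (highest first): [1, 2, 3]
Highest priority task = 1

1


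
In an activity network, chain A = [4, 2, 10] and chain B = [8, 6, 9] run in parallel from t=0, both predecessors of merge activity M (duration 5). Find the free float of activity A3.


ES(A3) = sum of predecessors on chain A = 6
EF(A3) = ES + duration = 6 + 10 = 16
Successor of A3 is M. ES(M) = max(sum(A), sum(B)) = max(16, 23) = 23
Free float = ES(successor) - EF(current) = 23 - 16 = 7

7


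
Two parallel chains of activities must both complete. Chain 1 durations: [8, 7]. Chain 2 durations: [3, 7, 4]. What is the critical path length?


Path A total = 8 + 7 = 15
Path B total = 3 + 7 + 4 = 14
Critical path = longest path = max(15, 14) = 15

15


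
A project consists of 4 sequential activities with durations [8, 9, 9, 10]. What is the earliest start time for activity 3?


Activity 3 starts after activities 1 through 2 complete.
Predecessor durations: [8, 9]
ES = 8 + 9 = 17

17


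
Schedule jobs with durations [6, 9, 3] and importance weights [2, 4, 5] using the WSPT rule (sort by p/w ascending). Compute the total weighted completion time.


Compute p/w ratios and sort ascending (WSPT): [(3, 5), (9, 4), (6, 2)]
Compute weighted completion times:
  Job (p=3,w=5): C=3, w*C=5*3=15
  Job (p=9,w=4): C=12, w*C=4*12=48
  Job (p=6,w=2): C=18, w*C=2*18=36
Total weighted completion time = 99

99


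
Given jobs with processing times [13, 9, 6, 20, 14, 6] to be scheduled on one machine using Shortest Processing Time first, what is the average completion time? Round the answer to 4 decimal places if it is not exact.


Sort jobs by processing time (SPT order): [6, 6, 9, 13, 14, 20]
Compute completion times sequentially:
  Job 1: processing = 6, completes at 6
  Job 2: processing = 6, completes at 12
  Job 3: processing = 9, completes at 21
  Job 4: processing = 13, completes at 34
  Job 5: processing = 14, completes at 48
  Job 6: processing = 20, completes at 68
Sum of completion times = 189
Average completion time = 189/6 = 31.5

31.5


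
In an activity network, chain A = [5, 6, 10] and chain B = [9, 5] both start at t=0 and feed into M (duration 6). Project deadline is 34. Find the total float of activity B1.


Forward pass: ES(B1) = sum of predecessors on chain B = 0
EF = ES + duration = 0 + 9 = 9
Backward pass: LF(M) = deadline = 34; LS(M) = 34 - 6 = 28
LF(B1) = LS(M) - sum(successors on chain B) = 28 - 5 = 23
LS = LF - duration = 23 - 9 = 14
Total float = LS - ES = 14 - 0 = 14

14


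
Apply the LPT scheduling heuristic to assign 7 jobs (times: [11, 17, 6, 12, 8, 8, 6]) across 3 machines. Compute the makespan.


Sort jobs in decreasing order (LPT): [17, 12, 11, 8, 8, 6, 6]
Assign each job to the least loaded machine:
  Machine 1: jobs [17, 6], load = 23
  Machine 2: jobs [12, 8], load = 20
  Machine 3: jobs [11, 8, 6], load = 25
Makespan = max load = 25

25


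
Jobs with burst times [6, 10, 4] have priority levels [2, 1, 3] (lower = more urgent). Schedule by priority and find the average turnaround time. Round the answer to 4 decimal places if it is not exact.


Sort by priority (ascending = highest first):
Order: [(1, 10), (2, 6), (3, 4)]
Completion times:
  Priority 1, burst=10, C=10
  Priority 2, burst=6, C=16
  Priority 3, burst=4, C=20
Average turnaround = 46/3 = 15.3333

15.3333


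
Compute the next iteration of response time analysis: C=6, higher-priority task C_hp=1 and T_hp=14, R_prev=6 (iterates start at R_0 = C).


R_next = C + ceil(R_prev / T_hp) * C_hp
ceil(6 / 14) = ceil(0.4286) = 1
Interference = 1 * 1 = 1
R_next = 6 + 1 = 7

7


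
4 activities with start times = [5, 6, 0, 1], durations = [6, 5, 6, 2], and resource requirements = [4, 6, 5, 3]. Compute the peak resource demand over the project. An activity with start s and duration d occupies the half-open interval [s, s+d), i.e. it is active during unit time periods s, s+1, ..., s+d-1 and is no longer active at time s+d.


Each activity i is active on [start_i, start_i + duration_i).
Compute total resource usage per time slot:
  t=0: active resources = [5], total = 5
  t=1: active resources = [5, 3], total = 8
  t=2: active resources = [5, 3], total = 8
  t=3: active resources = [5], total = 5
  t=4: active resources = [5], total = 5
  t=5: active resources = [4, 5], total = 9
  t=6: active resources = [4, 6], total = 10
  t=7: active resources = [4, 6], total = 10
  t=8: active resources = [4, 6], total = 10
  t=9: active resources = [4, 6], total = 10
  t=10: active resources = [4, 6], total = 10
Peak resource demand = 10

10


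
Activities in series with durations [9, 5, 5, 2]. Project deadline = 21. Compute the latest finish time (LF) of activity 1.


LF(activity 1) = deadline - sum of successor durations
Successors: activities 2 through 4 with durations [5, 5, 2]
Sum of successor durations = 12
LF = 21 - 12 = 9

9


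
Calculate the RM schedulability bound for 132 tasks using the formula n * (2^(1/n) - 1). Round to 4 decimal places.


Compute 2^(1/132) = 1.0052649263
Subtract 1: 1.0052649263 - 1 = 0.0052649263
Multiply by n: 132 * 0.0052649263 = 0.6949702716
Round to 4 dp: 0.6950

0.6950


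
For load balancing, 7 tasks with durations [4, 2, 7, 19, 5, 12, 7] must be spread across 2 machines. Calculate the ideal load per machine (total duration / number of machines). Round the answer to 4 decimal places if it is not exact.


Total processing time = 4 + 2 + 7 + 19 + 5 + 12 + 7 = 56
Number of machines = 2
Ideal balanced load = 56 / 2 = 28.0

28.0


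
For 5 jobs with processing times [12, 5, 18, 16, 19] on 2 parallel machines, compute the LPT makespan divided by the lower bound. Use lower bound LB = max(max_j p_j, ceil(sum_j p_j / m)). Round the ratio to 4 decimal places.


LPT order: [19, 18, 16, 12, 5]
Machine loads after assignment: [36, 34]
LPT makespan = 36
Lower bound = max(max_job, ceil(total/2)) = max(19, 35) = 35
Ratio = 36 / 35 = 1.0286

1.0286


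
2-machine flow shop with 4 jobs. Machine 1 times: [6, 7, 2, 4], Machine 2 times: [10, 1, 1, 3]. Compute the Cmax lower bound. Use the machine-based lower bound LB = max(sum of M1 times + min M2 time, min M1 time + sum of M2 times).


LB1 = sum(M1 times) + min(M2 times) = 19 + 1 = 20
LB2 = min(M1 times) + sum(M2 times) = 2 + 15 = 17
Lower bound = max(LB1, LB2) = max(20, 17) = 20

20


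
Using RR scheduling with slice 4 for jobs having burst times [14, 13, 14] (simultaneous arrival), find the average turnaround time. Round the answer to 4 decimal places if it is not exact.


Time quantum = 4
Execution trace:
  J1 runs 4 units, time = 4
  J2 runs 4 units, time = 8
  J3 runs 4 units, time = 12
  J1 runs 4 units, time = 16
  J2 runs 4 units, time = 20
  J3 runs 4 units, time = 24
  J1 runs 4 units, time = 28
  J2 runs 4 units, time = 32
  J3 runs 4 units, time = 36
  J1 runs 2 units, time = 38
  J2 runs 1 units, time = 39
  J3 runs 2 units, time = 41
Finish times: [38, 39, 41]
Average turnaround = 118/3 = 39.3333

39.3333


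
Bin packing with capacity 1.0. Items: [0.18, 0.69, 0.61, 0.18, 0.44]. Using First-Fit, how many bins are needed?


Place items sequentially using First-Fit:
  Item 0.18 -> new Bin 1
  Item 0.69 -> Bin 1 (now 0.87)
  Item 0.61 -> new Bin 2
  Item 0.18 -> Bin 2 (now 0.79)
  Item 0.44 -> new Bin 3
Total bins used = 3

3


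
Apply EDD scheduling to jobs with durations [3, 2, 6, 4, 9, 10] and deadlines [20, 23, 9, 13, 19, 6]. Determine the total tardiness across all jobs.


Sort by due date (EDD order): [(10, 6), (6, 9), (4, 13), (9, 19), (3, 20), (2, 23)]
Compute completion times and tardiness:
  Job 1: p=10, d=6, C=10, tardiness=max(0,10-6)=4
  Job 2: p=6, d=9, C=16, tardiness=max(0,16-9)=7
  Job 3: p=4, d=13, C=20, tardiness=max(0,20-13)=7
  Job 4: p=9, d=19, C=29, tardiness=max(0,29-19)=10
  Job 5: p=3, d=20, C=32, tardiness=max(0,32-20)=12
  Job 6: p=2, d=23, C=34, tardiness=max(0,34-23)=11
Total tardiness = 51

51


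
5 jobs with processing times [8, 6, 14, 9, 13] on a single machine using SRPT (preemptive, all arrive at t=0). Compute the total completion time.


Since all jobs arrive at t=0, SRPT equals SPT ordering.
SPT order: [6, 8, 9, 13, 14]
Completion times:
  Job 1: p=6, C=6
  Job 2: p=8, C=14
  Job 3: p=9, C=23
  Job 4: p=13, C=36
  Job 5: p=14, C=50
Total completion time = 6 + 14 + 23 + 36 + 50 = 129

129


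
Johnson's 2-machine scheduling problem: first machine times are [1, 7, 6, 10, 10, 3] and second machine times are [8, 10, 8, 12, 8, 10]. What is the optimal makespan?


Apply Johnson's rule:
  Group 1 (a <= b): [(1, 1, 8), (6, 3, 10), (3, 6, 8), (2, 7, 10), (4, 10, 12)]
  Group 2 (a > b): [(5, 10, 8)]
Optimal job order: [1, 6, 3, 2, 4, 5]
Schedule:
  Job 1: M1 done at 1, M2 done at 9
  Job 6: M1 done at 4, M2 done at 19
  Job 3: M1 done at 10, M2 done at 27
  Job 2: M1 done at 17, M2 done at 37
  Job 4: M1 done at 27, M2 done at 49
  Job 5: M1 done at 37, M2 done at 57
Makespan = 57

57


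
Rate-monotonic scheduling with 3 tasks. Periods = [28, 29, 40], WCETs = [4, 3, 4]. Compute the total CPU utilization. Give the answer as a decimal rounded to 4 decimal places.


Compute individual utilizations (exact fractions):
  Task 1: C/T = 4/28 = 1/7 (approx. 0.1429)
  Task 2: C/T = 3/29 (approx. 0.1034)
  Task 3: C/T = 4/40 = 1/10 (approx. 0.1)
Total utilization U = 1/7 + 3/29 + 1/10 = 703/2030
Rounded to 4 decimal places: U = 0.3463
RM (Liu & Layland) bound for 3 tasks = 0.779763; compare with U = 703/2030 (approx. 0.346305)
U <= bound, so schedulable by RM sufficient condition.

0.3463


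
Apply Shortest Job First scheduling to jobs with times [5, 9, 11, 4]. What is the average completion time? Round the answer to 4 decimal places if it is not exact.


SJF order (ascending): [4, 5, 9, 11]
Completion times:
  Job 1: burst=4, C=4
  Job 2: burst=5, C=9
  Job 3: burst=9, C=18
  Job 4: burst=11, C=29
Average completion = 60/4 = 15.0

15.0


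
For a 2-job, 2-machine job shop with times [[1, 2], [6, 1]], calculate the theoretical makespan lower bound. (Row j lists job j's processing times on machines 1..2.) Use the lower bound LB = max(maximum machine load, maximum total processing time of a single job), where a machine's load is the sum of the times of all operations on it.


Machine loads:
  Machine 1: 1 + 6 = 7
  Machine 2: 2 + 1 = 3
Max machine load = 7
Job totals:
  Job 1: 3
  Job 2: 7
Max job total = 7
Lower bound = max(7, 7) = 7

7
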